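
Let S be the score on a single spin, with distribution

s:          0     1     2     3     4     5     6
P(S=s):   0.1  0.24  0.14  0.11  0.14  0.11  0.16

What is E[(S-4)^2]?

E[(S-4)^2] = Σ (s-4)^2·P(S=s)
 = 16·0.1 + 9·0.24 + 4·0.14 + 1·0.11 + 0·0.14 + 1·0.11 + 4·0.16
 = 1.6 + 2.16 + 0.56 + 0.11 + 0 + 0.11 + 0.64
 = 5.18

5.18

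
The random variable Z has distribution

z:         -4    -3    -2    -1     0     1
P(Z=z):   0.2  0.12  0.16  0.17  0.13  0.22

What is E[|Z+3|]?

1.97

E[|Z+3|] = Σ |z+3|·P(Z=z)
 = 1·0.2 + 0·0.12 + 1·0.16 + 2·0.17 + 3·0.13 + 4·0.22
 = 0.2 + 0 + 0.16 + 0.34 + 0.39 + 0.88
 = 1.97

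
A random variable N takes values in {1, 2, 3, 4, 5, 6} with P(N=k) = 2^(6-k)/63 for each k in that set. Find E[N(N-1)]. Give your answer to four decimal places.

E[N(N-1)] = Σ n(n-1)·P(N=n)
 = 0·32/63 + 2·16/63 + 6·8/63 + 12·4/63 + 20·2/63 + 30·1/63
 = 0 + 32/63 + 16/21 + 16/21 + 40/63 + 10/21
 = 22/7

3.1429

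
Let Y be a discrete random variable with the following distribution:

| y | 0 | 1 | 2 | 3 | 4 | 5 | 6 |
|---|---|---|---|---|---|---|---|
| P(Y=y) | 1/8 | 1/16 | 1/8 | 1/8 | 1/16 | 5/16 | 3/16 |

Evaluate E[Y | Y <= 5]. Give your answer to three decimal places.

3.077

P(Y <= 5) = 1/8 + 1/16 + 1/8 + 1/8 + 1/16 + 5/16 = 13/16.
E[Y | Y <= 5] = [0·1/8 + 1·1/16 + 2·1/8 + 3·1/8 + 4·1/16 + 5·5/16] / (13/16)
 = 5/2 / (13/16)
 = 40/13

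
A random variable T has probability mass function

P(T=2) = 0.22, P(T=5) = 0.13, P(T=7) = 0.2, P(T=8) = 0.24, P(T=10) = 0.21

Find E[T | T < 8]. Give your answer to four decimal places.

4.5273

P(T < 8) = 0.22 + 0.13 + 0.2 = 0.55.
E[T | T < 8] = [2·0.22 + 5·0.13 + 7·0.2] / 0.55
 = 2.49 / 0.55
 = 249/55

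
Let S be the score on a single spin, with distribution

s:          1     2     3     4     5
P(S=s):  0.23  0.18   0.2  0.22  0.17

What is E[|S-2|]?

1.38

E[|S-2|] = Σ |s-2|·P(S=s)
 = 1·0.23 + 0·0.18 + 1·0.2 + 2·0.22 + 3·0.17
 = 0.23 + 0 + 0.2 + 0.44 + 0.51
 = 1.38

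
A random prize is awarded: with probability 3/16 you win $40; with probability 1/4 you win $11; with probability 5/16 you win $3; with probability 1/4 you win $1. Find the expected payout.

E[payout] = 40·3/16 + 11·1/4 + 3·5/16 + 1·1/4
 = 15/2 + 11/4 + 15/16 + 1/4
 = 183/16

11.4375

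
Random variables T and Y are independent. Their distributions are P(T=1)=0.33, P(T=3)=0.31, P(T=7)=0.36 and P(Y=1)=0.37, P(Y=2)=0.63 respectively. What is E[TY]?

6.1614

E[TY] = Σ_t Σ_y ty · P(T=t)P(Y=y)
 = 1·0.1221 + 2·0.2079 + 3·0.1147 + 6·0.1953 + 7·0.1332 + 14·0.2268
 = 0.1221 + 0.4158 + 0.3441 + 1.1718 + 0.9324 + 3.1752
 = 6.1614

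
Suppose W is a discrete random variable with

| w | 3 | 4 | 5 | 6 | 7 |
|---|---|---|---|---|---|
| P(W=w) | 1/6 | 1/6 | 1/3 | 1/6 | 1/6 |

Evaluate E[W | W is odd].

P(W is odd) = 1/6 + 1/3 + 1/6 = 2/3.
E[W | W is odd] = [3·1/6 + 5·1/3 + 7·1/6] / (2/3)
 = 10/3 / (2/3)
 = 5

5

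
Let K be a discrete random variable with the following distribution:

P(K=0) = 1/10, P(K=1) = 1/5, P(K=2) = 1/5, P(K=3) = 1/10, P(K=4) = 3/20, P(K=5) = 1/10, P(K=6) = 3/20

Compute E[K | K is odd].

P(K is odd) = 1/5 + 1/10 + 1/10 = 2/5.
E[K | K is odd] = [1·1/5 + 3·1/10 + 5·1/10] / (2/5)
 = 1 / (2/5)
 = 5/2

2.5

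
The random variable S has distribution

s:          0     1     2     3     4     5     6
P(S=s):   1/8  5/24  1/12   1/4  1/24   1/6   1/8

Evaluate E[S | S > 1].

P(S > 1) = 1/12 + 1/4 + 1/24 + 1/6 + 1/8 = 2/3.
E[S | S > 1] = [2·1/12 + 3·1/4 + 4·1/24 + 5·1/6 + 6·1/8] / (2/3)
 = 8/3 / (2/3)
 = 4

4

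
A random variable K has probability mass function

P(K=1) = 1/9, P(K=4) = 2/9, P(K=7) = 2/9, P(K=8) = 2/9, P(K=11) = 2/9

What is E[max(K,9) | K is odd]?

P(K is odd) = 1/9 + 2/9 + 2/9 = 5/9.
E[max(K,9) | K is odd] = [9·1/9 + 9·2/9 + 11·2/9] / (5/9)
 = 49/9 / (5/9)
 = 49/5

9.8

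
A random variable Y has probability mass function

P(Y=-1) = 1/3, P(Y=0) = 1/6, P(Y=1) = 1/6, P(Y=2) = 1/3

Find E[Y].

E[Y] = Σ y·P(Y=y)
 = (-1)·1/3 + 0·1/6 + 1·1/6 + 2·1/3
 = (-1/3) + 0 + 1/6 + 2/3
 = 1/2

0.5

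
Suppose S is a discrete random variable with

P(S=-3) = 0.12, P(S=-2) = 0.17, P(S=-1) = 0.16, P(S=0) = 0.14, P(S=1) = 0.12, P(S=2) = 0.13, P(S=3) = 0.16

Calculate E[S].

0

E[S] = Σ s·P(S=s)
 = (-3)·0.12 + (-2)·0.17 + (-1)·0.16 + 0·0.14 + 1·0.12 + 2·0.13 + 3·0.16
 = (-0.36) + (-0.34) + (-0.16) + 0 + 0.12 + 0.26 + 0.48
 = 0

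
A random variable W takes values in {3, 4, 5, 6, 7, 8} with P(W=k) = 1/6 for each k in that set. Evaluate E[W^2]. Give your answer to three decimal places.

33.167

E[W^2] = Σ w^2·P(W=w)
 = 9·1/6 + 16·1/6 + 25·1/6 + 36·1/6 + 49·1/6 + 64·1/6
 = 3/2 + 8/3 + 25/6 + 6 + 49/6 + 32/3
 = 199/6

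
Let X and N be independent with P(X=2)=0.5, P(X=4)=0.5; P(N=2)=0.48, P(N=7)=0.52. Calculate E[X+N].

E[X+N] = Σ_x Σ_n (x+n) · P(X=x)P(N=n)
 = 4·0.24 + 9·0.26 + 6·0.24 + 11·0.26
 = 0.96 + 2.34 + 1.44 + 2.86
 = 7.6

7.6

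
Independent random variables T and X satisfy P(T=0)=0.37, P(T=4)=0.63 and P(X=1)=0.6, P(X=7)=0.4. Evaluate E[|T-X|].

E[|T-X|] = Σ_t Σ_x |t-x| · P(T=t)P(X=x)
 = 1·0.222 + 7·0.148 + 3·0.378 + 3·0.252
 = 0.222 + 1.036 + 1.134 + 0.756
 = 3.148

3.148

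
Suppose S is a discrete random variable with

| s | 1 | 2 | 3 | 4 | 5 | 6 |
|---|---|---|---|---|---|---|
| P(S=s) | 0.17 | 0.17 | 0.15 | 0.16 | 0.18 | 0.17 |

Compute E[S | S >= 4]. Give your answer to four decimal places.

5.0196

P(S >= 4) = 0.16 + 0.18 + 0.17 = 0.51.
E[S | S >= 4] = [4·0.16 + 5·0.18 + 6·0.17] / 0.51
 = 2.56 / 0.51
 = 256/51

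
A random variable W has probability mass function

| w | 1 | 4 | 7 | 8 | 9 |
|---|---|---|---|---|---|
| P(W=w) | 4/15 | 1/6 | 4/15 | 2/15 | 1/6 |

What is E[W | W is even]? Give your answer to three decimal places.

P(W is even) = 1/6 + 2/15 = 3/10.
E[W | W is even] = [4·1/6 + 8·2/15] / (3/10)
 = 26/15 / (3/10)
 = 52/9

5.778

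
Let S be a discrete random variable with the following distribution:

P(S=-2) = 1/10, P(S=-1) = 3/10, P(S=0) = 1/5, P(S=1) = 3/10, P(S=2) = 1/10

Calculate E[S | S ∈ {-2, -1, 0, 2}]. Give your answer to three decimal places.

-0.429

P(S ∈ {-2, -1, 0, 2}) = 1/10 + 3/10 + 1/5 + 1/10 = 7/10.
E[S | S ∈ {-2, -1, 0, 2}] = [(-2)·1/10 + (-1)·3/10 + 0·1/5 + 2·1/10] / (7/10)
 = -3/10 / (7/10)
 = -3/7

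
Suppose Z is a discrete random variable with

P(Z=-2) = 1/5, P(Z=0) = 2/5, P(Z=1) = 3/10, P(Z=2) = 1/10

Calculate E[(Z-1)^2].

2.3

E[(Z-1)^2] = Σ (z-1)^2·P(Z=z)
 = 9·1/5 + 1·2/5 + 0·3/10 + 1·1/10
 = 9/5 + 2/5 + 0 + 1/10
 = 23/10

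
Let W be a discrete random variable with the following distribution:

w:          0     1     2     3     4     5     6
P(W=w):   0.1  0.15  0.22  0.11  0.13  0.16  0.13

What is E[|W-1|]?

E[|W-1|] = Σ |w-1|·P(W=w)
 = 1·0.1 + 0·0.15 + 1·0.22 + 2·0.11 + 3·0.13 + 4·0.16 + 5·0.13
 = 0.1 + 0 + 0.22 + 0.22 + 0.39 + 0.64 + 0.65
 = 2.22

2.22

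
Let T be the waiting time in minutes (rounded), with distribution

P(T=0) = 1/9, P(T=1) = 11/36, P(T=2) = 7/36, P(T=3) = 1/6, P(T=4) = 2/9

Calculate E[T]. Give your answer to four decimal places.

2.0833

E[T] = Σ t·P(T=t)
 = 0·1/9 + 1·11/36 + 2·7/36 + 3·1/6 + 4·2/9
 = 0 + 11/36 + 7/18 + 1/2 + 8/9
 = 25/12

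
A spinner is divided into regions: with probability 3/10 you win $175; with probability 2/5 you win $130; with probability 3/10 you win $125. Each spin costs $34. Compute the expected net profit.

108

E[payout] = 175·3/10 + 130·2/5 + 125·3/10
 = 105/2 + 52 + 75/2
 = 142
Net = 142 - 34 = 108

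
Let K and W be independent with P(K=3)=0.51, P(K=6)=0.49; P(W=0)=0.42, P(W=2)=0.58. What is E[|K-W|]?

3.31

E[|K-W|] = Σ_k Σ_w |k-w| · P(K=k)P(W=w)
 = 3·0.2142 + 1·0.2958 + 6·0.2058 + 4·0.2842
 = 0.6426 + 0.2958 + 1.2348 + 1.1368
 = 3.31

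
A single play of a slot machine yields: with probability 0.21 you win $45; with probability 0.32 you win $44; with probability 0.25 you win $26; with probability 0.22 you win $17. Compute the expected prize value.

33.77

E[payout] = 45·0.21 + 44·0.32 + 26·0.25 + 17·0.22
 = 9.45 + 14.08 + 6.5 + 3.74
 = 33.77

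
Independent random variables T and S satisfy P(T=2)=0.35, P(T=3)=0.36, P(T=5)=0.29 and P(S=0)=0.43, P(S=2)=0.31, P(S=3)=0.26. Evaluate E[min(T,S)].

E[min(T,S)] = Σ_t Σ_s min(t,s) · P(T=t)P(S=s)
 = 0·0.1505 + 2·0.1085 + 2·0.091 + 0·0.1548 + 2·0.1116 + 3·0.0936 + 0·0.1247 + 2·0.0899 + 3·0.0754
 = 0 + 0.217 + 0.182 + 0 + 0.2232 + 0.2808 + 0 + 0.1798 + 0.2262
 = 1.309

1.309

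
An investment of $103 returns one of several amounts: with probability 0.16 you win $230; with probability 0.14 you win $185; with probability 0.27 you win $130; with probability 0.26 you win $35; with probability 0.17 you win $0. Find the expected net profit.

3.9

E[payout] = 230·0.16 + 185·0.14 + 130·0.27 + 35·0.26 + 0·0.17
 = 36.8 + 25.9 + 35.1 + 9.1 + 0
 = 106.9
Net = 106.9 - 103 = 3.9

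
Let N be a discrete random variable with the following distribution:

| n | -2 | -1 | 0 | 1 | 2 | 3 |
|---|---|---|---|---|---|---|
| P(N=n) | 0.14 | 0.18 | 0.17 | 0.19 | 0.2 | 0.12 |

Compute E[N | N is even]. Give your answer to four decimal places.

P(N is even) = 0.14 + 0.17 + 0.2 = 0.51.
E[N | N is even] = [(-2)·0.14 + 0·0.17 + 2·0.2] / 0.51
 = 0.12 / 0.51
 = 4/17

0.2353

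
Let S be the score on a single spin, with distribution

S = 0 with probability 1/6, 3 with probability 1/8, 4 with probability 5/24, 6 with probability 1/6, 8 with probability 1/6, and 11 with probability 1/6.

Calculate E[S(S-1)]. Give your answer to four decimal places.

35.9167

E[S(S-1)] = Σ s(s-1)·P(S=s)
 = 0·1/6 + 6·1/8 + 12·5/24 + 30·1/6 + 56·1/6 + 110·1/6
 = 0 + 3/4 + 5/2 + 5 + 28/3 + 55/3
 = 431/12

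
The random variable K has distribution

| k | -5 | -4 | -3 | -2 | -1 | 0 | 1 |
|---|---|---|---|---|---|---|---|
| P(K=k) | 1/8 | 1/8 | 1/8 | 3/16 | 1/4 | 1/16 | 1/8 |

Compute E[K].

E[K] = Σ k·P(K=k)
 = (-5)·1/8 + (-4)·1/8 + (-3)·1/8 + (-2)·3/16 + (-1)·1/4 + 0·1/16 + 1·1/8
 = (-5/8) + (-1/2) + (-3/8) + (-3/8) + (-1/4) + 0 + 1/8
 = -2

-2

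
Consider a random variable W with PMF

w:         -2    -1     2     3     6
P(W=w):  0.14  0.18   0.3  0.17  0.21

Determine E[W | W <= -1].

P(W <= -1) = 0.14 + 0.18 = 0.32.
E[W | W <= -1] = [(-2)·0.14 + (-1)·0.18] / 0.32
 = -0.46 / 0.32
 = -23/16

-1.4375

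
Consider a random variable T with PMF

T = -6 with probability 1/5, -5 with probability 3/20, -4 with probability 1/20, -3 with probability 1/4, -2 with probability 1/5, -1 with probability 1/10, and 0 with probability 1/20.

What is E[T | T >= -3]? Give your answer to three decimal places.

-2.083

P(T >= -3) = 1/4 + 1/5 + 1/10 + 1/20 = 3/5.
E[T | T >= -3] = [(-3)·1/4 + (-2)·1/5 + (-1)·1/10 + 0·1/20] / (3/5)
 = -5/4 / (3/5)
 = -25/12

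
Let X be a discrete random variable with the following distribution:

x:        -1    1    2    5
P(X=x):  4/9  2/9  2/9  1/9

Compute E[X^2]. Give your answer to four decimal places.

E[X^2] = Σ x^2·P(X=x)
 = 1·4/9 + 1·2/9 + 4·2/9 + 25·1/9
 = 4/9 + 2/9 + 8/9 + 25/9
 = 13/3

4.3333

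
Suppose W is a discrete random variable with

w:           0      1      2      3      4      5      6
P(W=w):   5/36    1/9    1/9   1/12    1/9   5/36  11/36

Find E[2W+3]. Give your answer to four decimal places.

E[2W+3] = Σ (2w+3)·P(W=w)
 = 3·5/36 + 5·1/9 + 7·1/9 + 9·1/12 + 11·1/9 + 13·5/36 + 15·11/36
 = 5/12 + 5/9 + 7/9 + 3/4 + 11/9 + 65/36 + 55/12
 = 91/9

10.1111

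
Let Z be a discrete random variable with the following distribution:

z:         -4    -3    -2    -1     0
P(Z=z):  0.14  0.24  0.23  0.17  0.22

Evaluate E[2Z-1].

E[2Z-1] = Σ (2z-1)·P(Z=z)
 = (-9)·0.14 + (-7)·0.24 + (-5)·0.23 + (-3)·0.17 + (-1)·0.22
 = (-1.26) + (-1.68) + (-1.15) + (-0.51) + (-0.22)
 = -4.82

-4.82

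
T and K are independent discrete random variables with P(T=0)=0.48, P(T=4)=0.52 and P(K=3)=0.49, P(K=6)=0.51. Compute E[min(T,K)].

E[min(T,K)] = Σ_t Σ_k min(t,k) · P(T=t)P(K=k)
 = 0·0.2352 + 0·0.2448 + 3·0.2548 + 4·0.2652
 = 0 + 0 + 0.7644 + 1.0608
 = 1.8252

1.8252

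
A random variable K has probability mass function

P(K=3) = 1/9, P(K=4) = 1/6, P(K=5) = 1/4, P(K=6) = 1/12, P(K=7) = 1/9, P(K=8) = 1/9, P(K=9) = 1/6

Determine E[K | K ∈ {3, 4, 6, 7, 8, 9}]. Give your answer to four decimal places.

6.2222

P(K ∈ {3, 4, 6, 7, 8, 9}) = 1/9 + 1/6 + 1/12 + 1/9 + 1/9 + 1/6 = 3/4.
E[K | K ∈ {3, 4, 6, 7, 8, 9}] = [3·1/9 + 4·1/6 + 6·1/12 + 7·1/9 + 8·1/9 + 9·1/6] / (3/4)
 = 14/3 / (3/4)
 = 56/9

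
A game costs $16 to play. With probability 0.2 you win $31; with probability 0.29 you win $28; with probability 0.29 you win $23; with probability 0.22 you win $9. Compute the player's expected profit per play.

6.97

E[payout] = 31·0.2 + 28·0.29 + 23·0.29 + 9·0.22
 = 6.2 + 8.12 + 6.67 + 1.98
 = 22.97
Net = 22.97 - 16 = 6.97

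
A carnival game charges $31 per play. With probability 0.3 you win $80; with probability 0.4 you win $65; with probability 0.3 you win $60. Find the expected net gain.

E[payout] = 80·0.3 + 65·0.4 + 60·0.3
 = 24 + 26 + 18
 = 68
Net = 68 - 31 = 37

37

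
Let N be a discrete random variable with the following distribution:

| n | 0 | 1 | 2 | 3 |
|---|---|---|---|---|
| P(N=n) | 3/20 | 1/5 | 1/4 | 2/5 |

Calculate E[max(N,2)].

2.4

E[max(N,2)] = Σ max(n,2)·P(N=n)
 = 2·3/20 + 2·1/5 + 2·1/4 + 3·2/5
 = 3/10 + 2/5 + 1/2 + 6/5
 = 12/5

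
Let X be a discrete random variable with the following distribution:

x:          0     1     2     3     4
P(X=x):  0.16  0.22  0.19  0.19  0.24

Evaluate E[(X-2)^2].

E[(X-2)^2] = Σ (x-2)^2·P(X=x)
 = 4·0.16 + 1·0.22 + 0·0.19 + 1·0.19 + 4·0.24
 = 0.64 + 0.22 + 0 + 0.19 + 0.96
 = 2.01

2.01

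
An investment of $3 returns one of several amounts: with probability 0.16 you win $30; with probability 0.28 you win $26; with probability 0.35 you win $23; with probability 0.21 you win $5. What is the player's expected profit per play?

18.18

E[payout] = 30·0.16 + 26·0.28 + 23·0.35 + 5·0.21
 = 4.8 + 7.28 + 8.05 + 1.05
 = 21.18
Net = 21.18 - 3 = 18.18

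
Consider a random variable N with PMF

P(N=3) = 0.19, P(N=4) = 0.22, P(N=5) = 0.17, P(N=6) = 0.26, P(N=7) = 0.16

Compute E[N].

E[N] = Σ n·P(N=n)
 = 3·0.19 + 4·0.22 + 5·0.17 + 6·0.26 + 7·0.16
 = 0.57 + 0.88 + 0.85 + 1.56 + 1.12
 = 4.98

4.98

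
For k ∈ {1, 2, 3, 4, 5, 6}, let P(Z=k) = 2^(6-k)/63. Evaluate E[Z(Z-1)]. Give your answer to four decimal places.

E[Z(Z-1)] = Σ z(z-1)·P(Z=z)
 = 0·32/63 + 2·16/63 + 6·8/63 + 12·4/63 + 20·2/63 + 30·1/63
 = 0 + 32/63 + 16/21 + 16/21 + 40/63 + 10/21
 = 22/7

3.1429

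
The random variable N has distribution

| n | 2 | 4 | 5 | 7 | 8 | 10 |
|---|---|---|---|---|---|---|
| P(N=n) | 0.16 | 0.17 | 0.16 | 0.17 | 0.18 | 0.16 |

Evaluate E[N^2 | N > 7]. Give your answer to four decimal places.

80.9412

P(N > 7) = 0.18 + 0.16 = 0.34.
E[N^2 | N > 7] = [64·0.18 + 100·0.16] / 0.34
 = 27.52 / 0.34
 = 1376/17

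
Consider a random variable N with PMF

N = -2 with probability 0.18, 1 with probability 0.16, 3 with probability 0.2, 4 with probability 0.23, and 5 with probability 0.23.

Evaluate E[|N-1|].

2.55

E[|N-1|] = Σ |n-1|·P(N=n)
 = 3·0.18 + 0·0.16 + 2·0.2 + 3·0.23 + 4·0.23
 = 0.54 + 0 + 0.4 + 0.69 + 0.92
 = 2.55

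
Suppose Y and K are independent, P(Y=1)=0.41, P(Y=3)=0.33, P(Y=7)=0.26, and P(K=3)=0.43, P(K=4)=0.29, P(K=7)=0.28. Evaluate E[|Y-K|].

E[|Y-K|] = Σ_y Σ_k |y-k| · P(Y=y)P(K=k)
 = 2·0.1763 + 3·0.1189 + 6·0.1148 + 0·0.1419 + 1·0.0957 + 4·0.0924 + 4·0.1118 + 3·0.0754 + 0·0.0728
 = 0.3526 + 0.3567 + 0.6888 + 0 + 0.0957 + 0.3696 + 0.4472 + 0.2262 + 0
 = 2.5368

2.5368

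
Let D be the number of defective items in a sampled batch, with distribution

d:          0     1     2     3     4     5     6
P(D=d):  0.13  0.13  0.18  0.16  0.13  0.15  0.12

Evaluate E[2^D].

16.95

E[2^D] = Σ 2^d·P(D=d)
 = 1·0.13 + 2·0.13 + 4·0.18 + 8·0.16 + 16·0.13 + 32·0.15 + 64·0.12
 = 0.13 + 0.26 + 0.72 + 1.28 + 2.08 + 4.8 + 7.68
 = 16.95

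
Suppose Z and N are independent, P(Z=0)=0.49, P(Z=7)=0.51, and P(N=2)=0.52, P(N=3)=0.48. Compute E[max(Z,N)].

E[max(Z,N)] = Σ_z Σ_n max(z,n) · P(Z=z)P(N=n)
 = 2·0.2548 + 3·0.2352 + 7·0.2652 + 7·0.2448
 = 0.5096 + 0.7056 + 1.8564 + 1.7136
 = 4.7852

4.7852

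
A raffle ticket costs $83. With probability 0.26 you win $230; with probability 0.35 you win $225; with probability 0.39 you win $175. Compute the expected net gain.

E[payout] = 230·0.26 + 225·0.35 + 175·0.39
 = 59.8 + 78.75 + 68.25
 = 206.8
Net = 206.8 - 83 = 123.8

123.8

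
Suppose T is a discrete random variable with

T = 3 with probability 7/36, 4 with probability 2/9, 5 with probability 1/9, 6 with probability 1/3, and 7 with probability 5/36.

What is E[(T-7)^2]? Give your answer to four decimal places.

E[(T-7)^2] = Σ (t-7)^2·P(T=t)
 = 16·7/36 + 9·2/9 + 4·1/9 + 1·1/3 + 0·5/36
 = 28/9 + 2 + 4/9 + 1/3 + 0
 = 53/9

5.8889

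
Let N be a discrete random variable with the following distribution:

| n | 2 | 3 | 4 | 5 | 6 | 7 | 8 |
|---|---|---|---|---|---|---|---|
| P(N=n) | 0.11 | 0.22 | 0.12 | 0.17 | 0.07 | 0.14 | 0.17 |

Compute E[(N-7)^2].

E[(N-7)^2] = Σ (n-7)^2·P(N=n)
 = 25·0.11 + 16·0.22 + 9·0.12 + 4·0.17 + 1·0.07 + 0·0.14 + 1·0.17
 = 2.75 + 3.52 + 1.08 + 0.68 + 0.07 + 0 + 0.17
 = 8.27

8.27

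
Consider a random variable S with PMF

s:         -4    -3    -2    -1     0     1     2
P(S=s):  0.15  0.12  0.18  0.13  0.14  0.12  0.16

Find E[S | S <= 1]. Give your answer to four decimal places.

P(S <= 1) = 0.15 + 0.12 + 0.18 + 0.13 + 0.14 + 0.12 = 0.84.
E[S | S <= 1] = [(-4)·0.15 + (-3)·0.12 + (-2)·0.18 + (-1)·0.13 + 0·0.14 + 1·0.12] / 0.84
 = -1.33 / 0.84
 = -19/12

-1.5833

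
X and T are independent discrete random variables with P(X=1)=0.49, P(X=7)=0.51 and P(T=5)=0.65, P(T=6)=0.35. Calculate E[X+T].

9.41

E[X+T] = Σ_x Σ_t (x+t) · P(X=x)P(T=t)
 = 6·0.3185 + 7·0.1715 + 12·0.3315 + 13·0.1785
 = 1.911 + 1.2005 + 3.978 + 2.3205
 = 9.41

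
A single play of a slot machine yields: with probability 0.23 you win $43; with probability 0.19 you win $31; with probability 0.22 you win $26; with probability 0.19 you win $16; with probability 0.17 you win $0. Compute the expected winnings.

24.54

E[payout] = 43·0.23 + 31·0.19 + 26·0.22 + 16·0.19 + 0·0.17
 = 9.89 + 5.89 + 5.72 + 3.04 + 0
 = 24.54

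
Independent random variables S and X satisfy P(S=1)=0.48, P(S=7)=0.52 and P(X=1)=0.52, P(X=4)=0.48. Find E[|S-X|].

3.0624

E[|S-X|] = Σ_s Σ_x |s-x| · P(S=s)P(X=x)
 = 0·0.2496 + 3·0.2304 + 6·0.2704 + 3·0.2496
 = 0 + 0.6912 + 1.6224 + 0.7488
 = 3.0624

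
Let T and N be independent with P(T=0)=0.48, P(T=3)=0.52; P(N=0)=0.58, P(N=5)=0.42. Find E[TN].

3.276

E[TN] = Σ_t Σ_n tn · P(T=t)P(N=n)
 = 0·0.2784 + 0·0.2016 + 0·0.3016 + 15·0.2184
 = 0 + 0 + 0 + 3.276
 = 3.276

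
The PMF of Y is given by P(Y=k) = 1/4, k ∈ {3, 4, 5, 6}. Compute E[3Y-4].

E[3Y-4] = Σ (3y-4)·P(Y=y)
 = 5·1/4 + 8·1/4 + 11·1/4 + 14·1/4
 = 5/4 + 2 + 11/4 + 7/2
 = 19/2

9.5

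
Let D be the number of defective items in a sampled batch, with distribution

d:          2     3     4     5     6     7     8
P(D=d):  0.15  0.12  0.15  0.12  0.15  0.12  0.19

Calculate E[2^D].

81.4

E[2^D] = Σ 2^d·P(D=d)
 = 4·0.15 + 8·0.12 + 16·0.15 + 32·0.12 + 64·0.15 + 128·0.12 + 256·0.19
 = 0.6 + 0.96 + 2.4 + 3.84 + 9.6 + 15.36 + 48.64
 = 81.4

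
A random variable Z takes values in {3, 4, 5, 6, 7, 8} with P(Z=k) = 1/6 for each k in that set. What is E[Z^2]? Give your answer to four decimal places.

E[Z^2] = Σ z^2·P(Z=z)
 = 9·1/6 + 16·1/6 + 25·1/6 + 36·1/6 + 49·1/6 + 64·1/6
 = 3/2 + 8/3 + 25/6 + 6 + 49/6 + 32/3
 = 199/6

33.1667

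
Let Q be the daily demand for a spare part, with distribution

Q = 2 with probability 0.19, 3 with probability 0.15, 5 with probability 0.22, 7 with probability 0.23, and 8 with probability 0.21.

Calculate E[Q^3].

E[Q^3] = Σ q^3·P(Q=q)
 = 8·0.19 + 27·0.15 + 125·0.22 + 343·0.23 + 512·0.21
 = 1.52 + 4.05 + 27.5 + 78.89 + 107.52
 = 219.48

219.48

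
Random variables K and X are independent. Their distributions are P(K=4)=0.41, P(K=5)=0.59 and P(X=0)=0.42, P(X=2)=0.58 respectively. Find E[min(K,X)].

E[min(K,X)] = Σ_k Σ_x min(k,x) · P(K=k)P(X=x)
 = 0·0.1722 + 2·0.2378 + 0·0.2478 + 2·0.3422
 = 0 + 0.4756 + 0 + 0.6844
 = 1.16

1.16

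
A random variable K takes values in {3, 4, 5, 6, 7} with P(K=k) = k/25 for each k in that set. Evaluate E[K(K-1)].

E[K(K-1)] = Σ k(k-1)·P(K=k)
 = 6·3/25 + 12·4/25 + 20·1/5 + 30·6/25 + 42·7/25
 = 18/25 + 48/25 + 4 + 36/5 + 294/25
 = 128/5

25.6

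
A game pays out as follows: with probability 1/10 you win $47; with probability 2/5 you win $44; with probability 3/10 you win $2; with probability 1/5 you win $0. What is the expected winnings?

E[payout] = 47·1/10 + 44·2/5 + 2·3/10 + 0·1/5
 = 47/10 + 88/5 + 3/5 + 0
 = 229/10

22.9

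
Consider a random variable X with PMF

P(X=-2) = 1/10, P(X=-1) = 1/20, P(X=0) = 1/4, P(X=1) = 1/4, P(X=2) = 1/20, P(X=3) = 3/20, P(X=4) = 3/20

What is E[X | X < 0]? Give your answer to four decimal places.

-1.6667

P(X < 0) = 1/10 + 1/20 = 3/20.
E[X | X < 0] = [(-2)·1/10 + (-1)·1/20] / (3/20)
 = -1/4 / (3/20)
 = -5/3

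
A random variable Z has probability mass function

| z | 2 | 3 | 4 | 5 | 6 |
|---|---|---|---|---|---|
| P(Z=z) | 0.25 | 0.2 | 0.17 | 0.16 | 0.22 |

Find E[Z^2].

E[Z^2] = Σ z^2·P(Z=z)
 = 4·0.25 + 9·0.2 + 16·0.17 + 25·0.16 + 36·0.22
 = 1 + 1.8 + 2.72 + 4 + 7.92
 = 17.44

17.44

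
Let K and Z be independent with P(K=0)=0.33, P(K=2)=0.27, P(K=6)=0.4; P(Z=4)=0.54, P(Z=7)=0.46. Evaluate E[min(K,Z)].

2.508

E[min(K,Z)] = Σ_k Σ_z min(k,z) · P(K=k)P(Z=z)
 = 0·0.1782 + 0·0.1518 + 2·0.1458 + 2·0.1242 + 4·0.216 + 6·0.184
 = 0 + 0 + 0.2916 + 0.2484 + 0.864 + 1.104
 = 2.508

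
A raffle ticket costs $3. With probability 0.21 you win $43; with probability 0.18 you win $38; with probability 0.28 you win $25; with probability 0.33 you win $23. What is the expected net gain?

27.46

E[payout] = 43·0.21 + 38·0.18 + 25·0.28 + 23·0.33
 = 9.03 + 6.84 + 7 + 7.59
 = 30.46
Net = 30.46 - 3 = 27.46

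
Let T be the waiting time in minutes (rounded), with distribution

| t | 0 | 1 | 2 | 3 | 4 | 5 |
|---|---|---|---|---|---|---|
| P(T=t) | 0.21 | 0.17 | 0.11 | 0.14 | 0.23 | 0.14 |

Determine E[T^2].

E[T^2] = Σ t^2·P(T=t)
 = 0·0.21 + 1·0.17 + 4·0.11 + 9·0.14 + 16·0.23 + 25·0.14
 = 0 + 0.17 + 0.44 + 1.26 + 3.68 + 3.5
 = 9.05

9.05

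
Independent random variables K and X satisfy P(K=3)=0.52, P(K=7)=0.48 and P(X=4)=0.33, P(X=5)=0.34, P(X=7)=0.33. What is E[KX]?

26.2236

E[KX] = Σ_k Σ_x kx · P(K=k)P(X=x)
 = 12·0.1716 + 15·0.1768 + 21·0.1716 + 28·0.1584 + 35·0.1632 + 49·0.1584
 = 2.0592 + 2.652 + 3.6036 + 4.4352 + 5.712 + 7.7616
 = 26.2236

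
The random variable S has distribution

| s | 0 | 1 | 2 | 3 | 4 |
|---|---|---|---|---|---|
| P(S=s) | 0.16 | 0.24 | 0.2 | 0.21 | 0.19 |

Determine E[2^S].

E[2^S] = Σ 2^s·P(S=s)
 = 1·0.16 + 2·0.24 + 4·0.2 + 8·0.21 + 16·0.19
 = 0.16 + 0.48 + 0.8 + 1.68 + 3.04
 = 6.16

6.16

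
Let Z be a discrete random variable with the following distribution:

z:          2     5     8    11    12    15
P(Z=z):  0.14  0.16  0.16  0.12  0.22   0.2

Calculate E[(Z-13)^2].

32.68

E[(Z-13)^2] = Σ (z-13)^2·P(Z=z)
 = 121·0.14 + 64·0.16 + 25·0.16 + 4·0.12 + 1·0.22 + 4·0.2
 = 16.94 + 10.24 + 4 + 0.48 + 0.22 + 0.8
 = 32.68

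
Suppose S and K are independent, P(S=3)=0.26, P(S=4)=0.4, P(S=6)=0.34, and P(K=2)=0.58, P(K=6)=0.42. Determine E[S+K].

8.1

E[S+K] = Σ_s Σ_k (s+k) · P(S=s)P(K=k)
 = 5·0.1508 + 9·0.1092 + 6·0.232 + 10·0.168 + 8·0.1972 + 12·0.1428
 = 0.754 + 0.9828 + 1.392 + 1.68 + 1.5776 + 1.7136
 = 8.1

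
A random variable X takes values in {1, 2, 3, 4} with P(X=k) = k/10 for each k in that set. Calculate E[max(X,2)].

3.1

E[max(X,2)] = Σ max(x,2)·P(X=x)
 = 2·1/10 + 2·1/5 + 3·3/10 + 4·2/5
 = 1/5 + 2/5 + 9/10 + 8/5
 = 31/10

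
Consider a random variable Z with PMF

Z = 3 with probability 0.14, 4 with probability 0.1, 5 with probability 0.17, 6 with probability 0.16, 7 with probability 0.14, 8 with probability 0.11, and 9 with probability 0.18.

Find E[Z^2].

E[Z^2] = Σ z^2·P(Z=z)
 = 9·0.14 + 16·0.1 + 25·0.17 + 36·0.16 + 49·0.14 + 64·0.11 + 81·0.18
 = 1.26 + 1.6 + 4.25 + 5.76 + 6.86 + 7.04 + 14.58
 = 41.35

41.35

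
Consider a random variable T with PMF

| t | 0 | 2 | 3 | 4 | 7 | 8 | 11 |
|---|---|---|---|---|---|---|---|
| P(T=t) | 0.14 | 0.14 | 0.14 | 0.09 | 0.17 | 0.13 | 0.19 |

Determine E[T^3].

388.42

E[T^3] = Σ t^3·P(T=t)
 = 0·0.14 + 8·0.14 + 27·0.14 + 64·0.09 + 343·0.17 + 512·0.13 + 1331·0.19
 = 0 + 1.12 + 3.78 + 5.76 + 58.31 + 66.56 + 252.89
 = 388.42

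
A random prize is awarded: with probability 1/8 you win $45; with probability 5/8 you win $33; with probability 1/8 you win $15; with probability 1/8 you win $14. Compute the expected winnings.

E[payout] = 45·1/8 + 33·5/8 + 15·1/8 + 14·1/8
 = 45/8 + 165/8 + 15/8 + 7/4
 = 239/8

29.875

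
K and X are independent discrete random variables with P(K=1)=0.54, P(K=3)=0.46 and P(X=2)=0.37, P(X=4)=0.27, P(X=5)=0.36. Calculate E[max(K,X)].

E[max(K,X)] = Σ_k Σ_x max(k,x) · P(K=k)P(X=x)
 = 2·0.1998 + 4·0.1458 + 5·0.1944 + 3·0.1702 + 4·0.1242 + 5·0.1656
 = 0.3996 + 0.5832 + 0.972 + 0.5106 + 0.4968 + 0.828
 = 3.7902

3.7902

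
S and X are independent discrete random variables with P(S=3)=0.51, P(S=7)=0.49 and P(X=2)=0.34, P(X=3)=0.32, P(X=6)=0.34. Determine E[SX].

18.2528

E[SX] = Σ_s Σ_x sx · P(S=s)P(X=x)
 = 6·0.1734 + 9·0.1632 + 18·0.1734 + 14·0.1666 + 21·0.1568 + 42·0.1666
 = 1.0404 + 1.4688 + 3.1212 + 2.3324 + 3.2928 + 6.9972
 = 18.2528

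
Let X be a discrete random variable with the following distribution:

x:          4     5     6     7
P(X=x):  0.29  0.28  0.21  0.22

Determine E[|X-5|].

0.94

E[|X-5|] = Σ |x-5|·P(X=x)
 = 1·0.29 + 0·0.28 + 1·0.21 + 2·0.22
 = 0.29 + 0 + 0.21 + 0.44
 = 0.94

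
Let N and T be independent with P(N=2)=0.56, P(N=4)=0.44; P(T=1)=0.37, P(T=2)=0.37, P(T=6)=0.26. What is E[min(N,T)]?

E[min(N,T)] = Σ_n Σ_t min(n,t) · P(N=n)P(T=t)
 = 1·0.2072 + 2·0.2072 + 2·0.1456 + 1·0.1628 + 2·0.1628 + 4·0.1144
 = 0.2072 + 0.4144 + 0.2912 + 0.1628 + 0.3256 + 0.4576
 = 1.8588

1.8588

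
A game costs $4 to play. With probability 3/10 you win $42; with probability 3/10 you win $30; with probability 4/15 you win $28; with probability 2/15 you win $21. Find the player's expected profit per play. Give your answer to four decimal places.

27.8667

E[payout] = 42·3/10 + 30·3/10 + 28·4/15 + 21·2/15
 = 63/5 + 9 + 112/15 + 14/5
 = 478/15
Net = 478/15 - 4 = 418/15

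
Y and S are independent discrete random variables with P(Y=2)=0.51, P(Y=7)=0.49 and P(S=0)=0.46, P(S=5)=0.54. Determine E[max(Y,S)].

5.2762

E[max(Y,S)] = Σ_y Σ_s max(y,s) · P(Y=y)P(S=s)
 = 2·0.2346 + 5·0.2754 + 7·0.2254 + 7·0.2646
 = 0.4692 + 1.377 + 1.5778 + 1.8522
 = 5.2762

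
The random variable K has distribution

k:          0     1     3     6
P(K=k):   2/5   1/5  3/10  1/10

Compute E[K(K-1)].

4.8

E[K(K-1)] = Σ k(k-1)·P(K=k)
 = 0·2/5 + 0·1/5 + 6·3/10 + 30·1/10
 = 0 + 0 + 9/5 + 3
 = 24/5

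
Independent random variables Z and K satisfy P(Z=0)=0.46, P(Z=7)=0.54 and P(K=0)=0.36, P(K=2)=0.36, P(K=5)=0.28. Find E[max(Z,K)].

E[max(Z,K)] = Σ_z Σ_k max(z,k) · P(Z=z)P(K=k)
 = 0·0.1656 + 2·0.1656 + 5·0.1288 + 7·0.1944 + 7·0.1944 + 7·0.1512
 = 0 + 0.3312 + 0.644 + 1.3608 + 1.3608 + 1.0584
 = 4.7552

4.7552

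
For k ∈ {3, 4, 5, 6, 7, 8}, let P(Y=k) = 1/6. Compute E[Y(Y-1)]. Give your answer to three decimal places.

E[Y(Y-1)] = Σ y(y-1)·P(Y=y)
 = 6·1/6 + 12·1/6 + 20·1/6 + 30·1/6 + 42·1/6 + 56·1/6
 = 1 + 2 + 10/3 + 5 + 7 + 28/3
 = 83/3

27.667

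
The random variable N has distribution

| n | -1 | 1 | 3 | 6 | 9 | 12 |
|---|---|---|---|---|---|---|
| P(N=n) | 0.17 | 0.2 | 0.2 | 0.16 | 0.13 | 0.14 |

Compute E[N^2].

E[N^2] = Σ n^2·P(N=n)
 = 1·0.17 + 1·0.2 + 9·0.2 + 36·0.16 + 81·0.13 + 144·0.14
 = 0.17 + 0.2 + 1.8 + 5.76 + 10.53 + 20.16
 = 38.62

38.62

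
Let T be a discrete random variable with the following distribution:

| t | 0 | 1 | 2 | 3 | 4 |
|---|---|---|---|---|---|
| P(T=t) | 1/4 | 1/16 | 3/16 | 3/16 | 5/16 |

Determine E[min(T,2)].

1.4375

E[min(T,2)] = Σ min(t,2)·P(T=t)
 = 0·1/4 + 1·1/16 + 2·3/16 + 2·3/16 + 2·5/16
 = 0 + 1/16 + 3/8 + 3/8 + 5/8
 = 23/16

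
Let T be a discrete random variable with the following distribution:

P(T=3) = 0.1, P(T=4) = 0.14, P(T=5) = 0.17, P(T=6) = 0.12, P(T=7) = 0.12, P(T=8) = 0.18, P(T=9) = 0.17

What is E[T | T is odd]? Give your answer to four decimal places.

P(T is odd) = 0.1 + 0.17 + 0.12 + 0.17 = 0.56.
E[T | T is odd] = [3·0.1 + 5·0.17 + 7·0.12 + 9·0.17] / 0.56
 = 3.52 / 0.56
 = 44/7

6.2857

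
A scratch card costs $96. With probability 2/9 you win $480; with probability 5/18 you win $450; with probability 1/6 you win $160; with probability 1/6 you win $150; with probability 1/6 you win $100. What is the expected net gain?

E[payout] = 480·2/9 + 450·5/18 + 160·1/6 + 150·1/6 + 100·1/6
 = 320/3 + 125 + 80/3 + 25 + 50/3
 = 300
Net = 300 - 96 = 204

204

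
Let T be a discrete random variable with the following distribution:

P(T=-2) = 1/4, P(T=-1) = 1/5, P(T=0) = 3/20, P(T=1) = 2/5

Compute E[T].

-0.3

E[T] = Σ t·P(T=t)
 = (-2)·1/4 + (-1)·1/5 + 0·3/20 + 1·2/5
 = (-1/2) + (-1/5) + 0 + 2/5
 = -3/10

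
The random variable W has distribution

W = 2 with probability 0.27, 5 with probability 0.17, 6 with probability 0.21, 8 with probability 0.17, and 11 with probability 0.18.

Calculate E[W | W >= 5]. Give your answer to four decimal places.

P(W >= 5) = 0.17 + 0.21 + 0.17 + 0.18 = 0.73.
E[W | W >= 5] = [5·0.17 + 6·0.21 + 8·0.17 + 11·0.18] / 0.73
 = 5.45 / 0.73
 = 545/73

7.4658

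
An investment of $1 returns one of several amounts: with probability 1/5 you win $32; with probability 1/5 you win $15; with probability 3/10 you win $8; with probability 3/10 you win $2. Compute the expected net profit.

11.4

E[payout] = 32·1/5 + 15·1/5 + 8·3/10 + 2·3/10
 = 32/5 + 3 + 12/5 + 3/5
 = 62/5
Net = 62/5 - 1 = 57/5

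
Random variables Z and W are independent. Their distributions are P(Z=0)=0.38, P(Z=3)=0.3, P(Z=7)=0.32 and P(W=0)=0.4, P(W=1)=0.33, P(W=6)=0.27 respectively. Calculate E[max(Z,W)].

4.124

E[max(Z,W)] = Σ_z Σ_w max(z,w) · P(Z=z)P(W=w)
 = 0·0.152 + 1·0.1254 + 6·0.1026 + 3·0.12 + 3·0.099 + 6·0.081 + 7·0.128 + 7·0.1056 + 7·0.0864
 = 0 + 0.1254 + 0.6156 + 0.36 + 0.297 + 0.486 + 0.896 + 0.7392 + 0.6048
 = 4.124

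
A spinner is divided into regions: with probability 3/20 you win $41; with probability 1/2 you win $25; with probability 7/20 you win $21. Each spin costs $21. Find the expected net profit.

5

E[payout] = 41·3/20 + 25·1/2 + 21·7/20
 = 123/20 + 25/2 + 147/20
 = 26
Net = 26 - 21 = 5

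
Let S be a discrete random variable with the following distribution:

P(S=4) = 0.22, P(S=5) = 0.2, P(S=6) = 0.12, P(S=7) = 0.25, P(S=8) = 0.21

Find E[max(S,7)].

7.21

E[max(S,7)] = Σ max(s,7)·P(S=s)
 = 7·0.22 + 7·0.2 + 7·0.12 + 7·0.25 + 8·0.21
 = 1.54 + 1.4 + 0.84 + 1.75 + 1.68
 = 7.21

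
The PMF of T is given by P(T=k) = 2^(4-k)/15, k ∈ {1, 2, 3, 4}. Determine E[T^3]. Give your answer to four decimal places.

E[T^3] = Σ t^3·P(T=t)
 = 1·8/15 + 8·4/15 + 27·2/15 + 64·1/15
 = 8/15 + 32/15 + 18/5 + 64/15
 = 158/15

10.5333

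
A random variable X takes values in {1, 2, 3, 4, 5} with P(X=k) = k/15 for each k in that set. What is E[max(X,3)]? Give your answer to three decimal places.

3.933

E[max(X,3)] = Σ max(x,3)·P(X=x)
 = 3·1/15 + 3·2/15 + 3·1/5 + 4·4/15 + 5·1/3
 = 1/5 + 2/5 + 3/5 + 16/15 + 5/3
 = 59/15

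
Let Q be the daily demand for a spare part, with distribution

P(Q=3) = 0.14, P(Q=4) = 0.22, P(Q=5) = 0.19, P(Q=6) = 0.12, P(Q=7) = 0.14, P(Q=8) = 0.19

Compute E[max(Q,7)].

7.19

E[max(Q,7)] = Σ max(q,7)·P(Q=q)
 = 7·0.14 + 7·0.22 + 7·0.19 + 7·0.12 + 7·0.14 + 8·0.19
 = 0.98 + 1.54 + 1.33 + 0.84 + 0.98 + 1.52
 = 7.19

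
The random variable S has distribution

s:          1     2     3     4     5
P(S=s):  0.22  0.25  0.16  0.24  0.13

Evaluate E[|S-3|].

1.19

E[|S-3|] = Σ |s-3|·P(S=s)
 = 2·0.22 + 1·0.25 + 0·0.16 + 1·0.24 + 2·0.13
 = 0.44 + 0.25 + 0 + 0.24 + 0.26
 = 1.19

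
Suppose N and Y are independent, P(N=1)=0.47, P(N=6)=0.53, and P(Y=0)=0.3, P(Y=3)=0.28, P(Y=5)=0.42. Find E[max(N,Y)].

4.7028

E[max(N,Y)] = Σ_n Σ_y max(n,y) · P(N=n)P(Y=y)
 = 1·0.141 + 3·0.1316 + 5·0.1974 + 6·0.159 + 6·0.1484 + 6·0.2226
 = 0.141 + 0.3948 + 0.987 + 0.954 + 0.8904 + 1.3356
 = 4.7028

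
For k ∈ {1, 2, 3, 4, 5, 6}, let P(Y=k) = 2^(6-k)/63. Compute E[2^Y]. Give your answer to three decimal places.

E[2^Y] = Σ 2^y·P(Y=y)
 = 2·32/63 + 4·16/63 + 8·8/63 + 16·4/63 + 32·2/63 + 64·1/63
 = 64/63 + 64/63 + 64/63 + 64/63 + 64/63 + 64/63
 = 128/21

6.095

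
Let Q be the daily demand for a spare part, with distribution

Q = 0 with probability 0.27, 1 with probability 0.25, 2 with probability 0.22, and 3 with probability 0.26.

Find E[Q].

1.47

E[Q] = Σ q·P(Q=q)
 = 0·0.27 + 1·0.25 + 2·0.22 + 3·0.26
 = 0 + 0.25 + 0.44 + 0.78
 = 1.47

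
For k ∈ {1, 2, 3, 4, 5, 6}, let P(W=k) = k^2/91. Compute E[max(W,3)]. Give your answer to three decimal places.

E[max(W,3)] = Σ max(w,3)·P(W=w)
 = 3·1/91 + 3·4/91 + 3·9/91 + 4·16/91 + 5·25/91 + 6·36/91
 = 3/91 + 12/91 + 27/91 + 64/91 + 125/91 + 216/91
 = 447/91

4.912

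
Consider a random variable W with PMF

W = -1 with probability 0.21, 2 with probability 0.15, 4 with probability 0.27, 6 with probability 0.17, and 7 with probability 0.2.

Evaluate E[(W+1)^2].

29.23

E[(W+1)^2] = Σ (w+1)^2·P(W=w)
 = 0·0.21 + 9·0.15 + 25·0.27 + 49·0.17 + 64·0.2
 = 0 + 1.35 + 6.75 + 8.33 + 12.8
 = 29.23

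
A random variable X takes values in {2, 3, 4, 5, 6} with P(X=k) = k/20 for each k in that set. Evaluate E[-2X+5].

E[-2X+5] = Σ (-2x+5)·P(X=x)
 = 1·1/10 + (-1)·3/20 + (-3)·1/5 + (-5)·1/4 + (-7)·3/10
 = 1/10 + (-3/20) + (-3/5) + (-5/4) + (-21/10)
 = -4

-4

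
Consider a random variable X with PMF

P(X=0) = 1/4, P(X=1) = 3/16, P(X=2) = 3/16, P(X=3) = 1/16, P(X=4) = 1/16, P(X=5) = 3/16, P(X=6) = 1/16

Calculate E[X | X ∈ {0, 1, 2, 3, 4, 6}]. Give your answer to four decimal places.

P(X ∈ {0, 1, 2, 3, 4, 6}) = 1/4 + 3/16 + 3/16 + 1/16 + 1/16 + 1/16 = 13/16.
E[X | X ∈ {0, 1, 2, 3, 4, 6}] = [0·1/4 + 1·3/16 + 2·3/16 + 3·1/16 + 4·1/16 + 6·1/16] / (13/16)
 = 11/8 / (13/16)
 = 22/13

1.6923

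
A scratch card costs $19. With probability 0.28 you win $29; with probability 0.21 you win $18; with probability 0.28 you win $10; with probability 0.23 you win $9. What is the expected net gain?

-2.23

E[payout] = 29·0.28 + 18·0.21 + 10·0.28 + 9·0.23
 = 8.12 + 3.78 + 2.8 + 2.07
 = 16.77
Net = 16.77 - 19 = -2.23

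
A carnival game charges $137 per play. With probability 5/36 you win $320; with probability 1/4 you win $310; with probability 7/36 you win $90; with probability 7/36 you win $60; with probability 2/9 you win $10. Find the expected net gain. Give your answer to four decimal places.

E[payout] = 320·5/36 + 310·1/4 + 90·7/36 + 60·7/36 + 10·2/9
 = 400/9 + 155/2 + 35/2 + 35/3 + 20/9
 = 460/3
Net = 460/3 - 137 = 49/3

16.3333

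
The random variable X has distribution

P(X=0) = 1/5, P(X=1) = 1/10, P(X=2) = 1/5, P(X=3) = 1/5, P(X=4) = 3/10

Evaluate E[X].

E[X] = Σ x·P(X=x)
 = 0·1/5 + 1·1/10 + 2·1/5 + 3·1/5 + 4·3/10
 = 0 + 1/10 + 2/5 + 3/5 + 6/5
 = 23/10

2.3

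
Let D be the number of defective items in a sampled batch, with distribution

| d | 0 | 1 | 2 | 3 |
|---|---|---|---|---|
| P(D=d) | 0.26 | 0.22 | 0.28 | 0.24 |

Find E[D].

1.5

E[D] = Σ d·P(D=d)
 = 0·0.26 + 1·0.22 + 2·0.28 + 3·0.24
 = 0 + 0.22 + 0.56 + 0.72
 = 1.5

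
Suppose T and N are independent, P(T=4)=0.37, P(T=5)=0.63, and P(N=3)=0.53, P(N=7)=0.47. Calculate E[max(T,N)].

5.7439

E[max(T,N)] = Σ_t Σ_n max(t,n) · P(T=t)P(N=n)
 = 4·0.1961 + 7·0.1739 + 5·0.3339 + 7·0.2961
 = 0.7844 + 1.2173 + 1.6695 + 2.0727
 = 5.7439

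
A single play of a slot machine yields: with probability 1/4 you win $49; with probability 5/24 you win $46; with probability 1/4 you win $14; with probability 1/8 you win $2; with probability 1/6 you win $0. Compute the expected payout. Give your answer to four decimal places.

E[payout] = 49·1/4 + 46·5/24 + 14·1/4 + 2·1/8 + 0·1/6
 = 49/4 + 115/12 + 7/2 + 1/4 + 0
 = 307/12

25.5833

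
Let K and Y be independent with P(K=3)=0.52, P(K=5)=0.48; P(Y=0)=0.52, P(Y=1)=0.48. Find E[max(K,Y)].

3.96

E[max(K,Y)] = Σ_k Σ_y max(k,y) · P(K=k)P(Y=y)
 = 3·0.2704 + 3·0.2496 + 5·0.2496 + 5·0.2304
 = 0.8112 + 0.7488 + 1.248 + 1.152
 = 3.96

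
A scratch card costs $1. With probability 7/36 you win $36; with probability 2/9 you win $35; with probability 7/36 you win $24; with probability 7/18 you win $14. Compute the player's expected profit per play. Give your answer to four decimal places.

23.8889

E[payout] = 36·7/36 + 35·2/9 + 24·7/36 + 14·7/18
 = 7 + 70/9 + 14/3 + 49/9
 = 224/9
Net = 224/9 - 1 = 215/9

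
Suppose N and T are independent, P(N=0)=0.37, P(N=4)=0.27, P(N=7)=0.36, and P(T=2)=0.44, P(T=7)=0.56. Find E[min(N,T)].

E[min(N,T)] = Σ_n Σ_t min(n,t) · P(N=n)P(T=t)
 = 0·0.1628 + 0·0.2072 + 2·0.1188 + 4·0.1512 + 2·0.1584 + 7·0.2016
 = 0 + 0 + 0.2376 + 0.6048 + 0.3168 + 1.4112
 = 2.5704

2.5704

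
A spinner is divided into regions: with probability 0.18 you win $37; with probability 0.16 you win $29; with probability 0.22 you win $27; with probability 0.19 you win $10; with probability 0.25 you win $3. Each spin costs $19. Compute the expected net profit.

0.89

E[payout] = 37·0.18 + 29·0.16 + 27·0.22 + 10·0.19 + 3·0.25
 = 6.66 + 4.64 + 5.94 + 1.9 + 0.75
 = 19.89
Net = 19.89 - 19 = 0.89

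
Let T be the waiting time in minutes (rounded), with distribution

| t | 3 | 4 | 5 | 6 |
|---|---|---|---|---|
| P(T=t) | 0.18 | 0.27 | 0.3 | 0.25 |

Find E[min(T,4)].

3.82

E[min(T,4)] = Σ min(t,4)·P(T=t)
 = 3·0.18 + 4·0.27 + 4·0.3 + 4·0.25
 = 0.54 + 1.08 + 1.2 + 1
 = 3.82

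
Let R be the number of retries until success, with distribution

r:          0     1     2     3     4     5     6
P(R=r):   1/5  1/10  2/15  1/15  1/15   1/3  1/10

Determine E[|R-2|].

2.1

E[|R-2|] = Σ |r-2|·P(R=r)
 = 2·1/5 + 1·1/10 + 0·2/15 + 1·1/15 + 2·1/15 + 3·1/3 + 4·1/10
 = 2/5 + 1/10 + 0 + 1/15 + 2/15 + 1 + 2/5
 = 21/10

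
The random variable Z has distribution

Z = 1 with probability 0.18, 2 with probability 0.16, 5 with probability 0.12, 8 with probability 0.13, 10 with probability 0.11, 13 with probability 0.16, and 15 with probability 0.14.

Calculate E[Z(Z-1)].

74.26

E[Z(Z-1)] = Σ z(z-1)·P(Z=z)
 = 0·0.18 + 2·0.16 + 20·0.12 + 56·0.13 + 90·0.11 + 156·0.16 + 210·0.14
 = 0 + 0.32 + 2.4 + 7.28 + 9.9 + 24.96 + 29.4
 = 74.26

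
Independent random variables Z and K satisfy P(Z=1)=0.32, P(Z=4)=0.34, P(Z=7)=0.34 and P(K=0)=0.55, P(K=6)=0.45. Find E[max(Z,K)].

E[max(Z,K)] = Σ_z Σ_k max(z,k) · P(Z=z)P(K=k)
 = 1·0.176 + 6·0.144 + 4·0.187 + 6·0.153 + 7·0.187 + 7·0.153
 = 0.176 + 0.864 + 0.748 + 0.918 + 1.309 + 1.071
 = 5.086

5.086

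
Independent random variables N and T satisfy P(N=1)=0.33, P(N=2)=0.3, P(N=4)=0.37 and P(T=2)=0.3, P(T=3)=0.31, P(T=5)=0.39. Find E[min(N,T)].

E[min(N,T)] = Σ_n Σ_t min(n,t) · P(N=n)P(T=t)
 = 1·0.099 + 1·0.1023 + 1·0.1287 + 2·0.09 + 2·0.093 + 2·0.117 + 2·0.111 + 3·0.1147 + 4·0.1443
 = 0.099 + 0.1023 + 0.1287 + 0.18 + 0.186 + 0.234 + 0.222 + 0.3441 + 0.5772
 = 2.0733

2.0733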